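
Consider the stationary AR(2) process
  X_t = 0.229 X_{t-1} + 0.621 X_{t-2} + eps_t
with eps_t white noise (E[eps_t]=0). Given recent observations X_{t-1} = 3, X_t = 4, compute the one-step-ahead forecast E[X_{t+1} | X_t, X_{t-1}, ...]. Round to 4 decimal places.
E[X_{t+1} \mid \mathcal F_t] = 2.7790

For an AR(p) model X_t = c + sum_i phi_i X_{t-i} + eps_t, the
one-step-ahead conditional mean is
  E[X_{t+1} | X_t, ...] = c + sum_i phi_i X_{t+1-i}.
Substitute known values:
  E[X_{t+1} | ...] = (0.229) * (4) + (0.621) * (3)
                   = 2.7790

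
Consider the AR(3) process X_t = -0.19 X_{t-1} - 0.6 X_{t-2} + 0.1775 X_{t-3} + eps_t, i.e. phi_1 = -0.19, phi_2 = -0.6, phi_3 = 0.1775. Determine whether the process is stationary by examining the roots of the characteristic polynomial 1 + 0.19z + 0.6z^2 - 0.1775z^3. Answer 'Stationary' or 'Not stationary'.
\text{Stationary}

The AR(p) characteristic polynomial is P(z) = 1 + 0.19z + 0.6z^2 - 0.1775z^3.
Stationarity requires all roots to lie outside the unit circle, i.e. |z| > 1 for every root.
Degree 3: look for a simple real root z0 first, then factor out (1 - z/z0) and solve the remaining quadratic.
Testing z0 = 4: P(4) = 1 + (0.19)(4) + (0.6)(4)^2 + (-0.1775)(4)^3
  = 1 + (0.76) + (9.6) + (-11.36) = 0.  So z_0 = 4 is a root, |z_0| = 4.
Divide out the factor (1 - 0.25 z) = (1 - z/z0) (since 1/z0 = 0.25):
  P(z) = (1 - 0.25 z)(1 + (0.44) z + (0.71) z^2)
  [check: z-coef 0.44 - (0.25) = 0.19; z^2-coef 0.71 - (0.25)(0.44) = 0.6; z^3-coef -(0.25)(0.71) = -0.1775.]
Remaining roots from the quadratic factor 1 + (0.44) z + (0.71) z^2:
  Set 1 + (0.44) z + (0.71) z^2 = 0, i.e. a z^2 + b z + c = 0 with a = 0.71, b = 0.44, c = 1.
  Discriminant D = b^2 - 4ac = (0.44)^2 - 4*(0.71)*1 = 0.1936 - (2.84) = -2.6464.
  D < 0, so the roots are the complex-conjugate pair z = (-b +/- i sqrt(-D)) / (2a) = -0.3099 +/- 1.1456i.
  For a conjugate pair |z|^2 = z * conj(z) = (product of roots) = c/a = 1/(0.71) = 1.408451, so |z| = sqrt(1.408451) = 1.1868 for both roots.
Moduli of all roots: 4.0000, 1.1868, 1.1868.
All moduli strictly greater than 1? Yes.
Verdict: Stationary.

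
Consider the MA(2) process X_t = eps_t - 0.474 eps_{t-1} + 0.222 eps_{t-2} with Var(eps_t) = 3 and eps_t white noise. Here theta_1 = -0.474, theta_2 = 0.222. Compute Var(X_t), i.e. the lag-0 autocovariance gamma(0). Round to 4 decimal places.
\gamma(0) = 3.8219

For an MA(q) process X_t = eps_t + sum_i theta_i eps_{t-i} with
Var(eps_t) = sigma^2, the variance is
  gamma(0) = sigma^2 * (1 + sum_i theta_i^2).
  sum_i theta_i^2 = (-0.474)^2 + (0.222)^2 = 0.224676 + 0.049284 = 0.27396.
  gamma(0) = 3 * (1 + 0.27396) = 3 * 1.27396 = 3.82188, which rounds to 3.8219.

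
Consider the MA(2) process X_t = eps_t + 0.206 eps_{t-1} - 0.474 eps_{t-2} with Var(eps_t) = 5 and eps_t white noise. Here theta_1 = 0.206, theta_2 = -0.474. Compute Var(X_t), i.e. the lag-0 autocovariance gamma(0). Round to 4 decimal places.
\gamma(0) = 6.3356

For an MA(q) process X_t = eps_t + sum_i theta_i eps_{t-i} with
Var(eps_t) = sigma^2, the variance is
  gamma(0) = sigma^2 * (1 + sum_i theta_i^2).
  sum_i theta_i^2 = (0.206)^2 + (-0.474)^2 = 0.042436 + 0.224676 = 0.267112.
  gamma(0) = 5 * (1 + 0.267112) = 5 * 1.267112 = 6.33556, which rounds to 6.3356.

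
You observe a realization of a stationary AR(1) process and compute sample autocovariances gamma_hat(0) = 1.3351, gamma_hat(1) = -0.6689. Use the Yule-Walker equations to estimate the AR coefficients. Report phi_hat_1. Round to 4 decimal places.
\hat\phi_{1} = -0.5010

The Yule-Walker equations for an AR(p) process read, in matrix form,
  Gamma_p phi = r_p,   with   (Gamma_p)_{ij} = gamma(|i - j|),
                       (r_p)_i = gamma(i),   i,j = 1..p.
Substitute the sample gammas (Toeplitz matrix and right-hand side of size 1):
  Gamma_p = [[1.3351]]
  r_p     = [-0.6689]
With p = 1 this is the single equation gamma(0) phi_1 = gamma(1):
  phi_hat_1 = gamma(1) / gamma(0) = -0.6689 / 1.3351 = -0.5010.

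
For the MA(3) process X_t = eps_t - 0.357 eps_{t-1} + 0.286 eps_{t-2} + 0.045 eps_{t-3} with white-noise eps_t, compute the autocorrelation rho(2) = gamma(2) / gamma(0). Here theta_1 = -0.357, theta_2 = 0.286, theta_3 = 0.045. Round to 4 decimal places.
\rho(2) = 0.2229

For an MA(q) process with theta_0 = 1, the autocovariance is
  gamma(k) = sigma^2 * sum_{i=0..q-k} theta_i * theta_{i+k},
and rho(k) = gamma(k) / gamma(0). Sigma^2 cancels.
  numerator   = (1)*(0.286) + (-0.357)*(0.045) = 0.269935.
  denominator = (1)^2 + (-0.357)^2 + (0.286)^2 + (0.045)^2 = 1.21127.
  rho(2) = 0.269935 / 1.21127 = 0.2229.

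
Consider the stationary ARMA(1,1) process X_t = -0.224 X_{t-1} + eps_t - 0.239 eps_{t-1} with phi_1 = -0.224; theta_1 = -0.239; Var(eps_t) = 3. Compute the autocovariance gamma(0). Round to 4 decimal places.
\gamma(0) = 3.6771

Multiply the model equation by X_{t-k} and take expectations. With theta_0 = psi_0 = 1 and psi_j the MA(infinity) weights, this gives
  gamma(k) - sum_i phi_i gamma(k-i) = c_k,
  c_k = sigma^2 * sum_{j=k..q} theta_j psi_{j-k}   (c_k = 0 for k > q),
using gamma(-m) = gamma(m).
psi-weights needed (psi_j = theta_j + sum_i phi_i psi_{j-i}):
  psi_1 = theta_1 + phi_1 = -0.239 + (-0.224) = -0.463
Right-hand sides:
  c_0 = sigma^2 (1 + theta_1 psi_1) = 3 * (1 + (-0.239)(-0.463)) = 3 * 1.110657 = 3.331971
  c_1 = sigma^2 theta_1 = 3 * (-0.239) = -0.717
  c_2 = 0
Equations for k = 0 and k = 1 (AR order 1):
  gamma(0) = phi_1 gamma(1) + c_0
  gamma(1) = phi_1 gamma(0) + c_1
Substituting the second into the first: gamma(0) (1 - phi_1^2) = c_0 + phi_1 c_1, so
  gamma(0) = (c_0 + phi_1 c_1) / (1 - phi_1^2) = (3.331971 + (-0.224)(-0.717)) / (1 - (-0.224)^2) = 3.492579 / 0.949824 = 3.67708.
Therefore gamma(0) = 3.6771 (to 4 decimal places).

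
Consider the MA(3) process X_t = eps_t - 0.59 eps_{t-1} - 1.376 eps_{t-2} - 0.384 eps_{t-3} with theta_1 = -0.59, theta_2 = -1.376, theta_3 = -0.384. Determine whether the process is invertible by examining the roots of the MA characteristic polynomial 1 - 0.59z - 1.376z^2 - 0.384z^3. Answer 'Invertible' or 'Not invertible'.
\text{Not invertible}

The MA(q) characteristic polynomial is P(z) = 1 - 0.59z - 1.376z^2 - 0.384z^3.
Invertibility requires all roots to lie outside the unit circle, i.e. |z| > 1 for every root.
Degree 3: look for a simple real root z0 first, then factor out (1 - z/z0) and solve the remaining quadratic.
Testing z0 = 0.625: P(0.625) = 1 + (-0.59)(0.625) + (-1.376)(0.625)^2 + (-0.384)(0.625)^3
  = 1 + (-0.36875) + (-0.5375) + (-0.09375) = 0.  So z_0 = 0.625 is a root, |z_0| = 0.625.
Divide out the factor (1 - 1.6 z) = (1 - z/z0) (since 1/z0 = 1.6):
  P(z) = (1 - 1.6 z)(1 + (1.01) z + (0.24) z^2)
  [check: z-coef 1.01 - (1.6) = -0.59; z^2-coef 0.24 - (1.6)(1.01) = -1.376; z^3-coef -(1.6)(0.24) = -0.384.]
Remaining roots from the quadratic factor 1 + (1.01) z + (0.24) z^2:
  Set 1 + (1.01) z + (0.24) z^2 = 0, i.e. a z^2 + b z + c = 0 with a = 0.24, b = 1.01, c = 1.
  Discriminant D = b^2 - 4ac = (1.01)^2 - 4*(0.24)*1 = 1.0201 - (0.96) = 0.0601.
  D >= 0, so the roots are real: z = (-b +/- sqrt(D)) / (2a) = (-1.01 +/- 0.245153) / (0.48).
    z_1 = (-1.01 + 0.245153) / (0.48) = -1.5934,   |z_1| = 1.5934.
    z_2 = (-1.01 - 0.245153) / (0.48) = -2.6149,   |z_2| = 2.6149.
Moduli of all roots: 0.6250, 1.5934, 2.6149.
All moduli strictly greater than 1? No.
Verdict: Not invertible.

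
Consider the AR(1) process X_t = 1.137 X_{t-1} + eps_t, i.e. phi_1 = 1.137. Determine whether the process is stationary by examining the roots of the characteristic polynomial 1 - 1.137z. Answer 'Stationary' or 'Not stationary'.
\text{Not stationary}

The AR(p) characteristic polynomial is P(z) = 1 - 1.137z.
Stationarity requires all roots to lie outside the unit circle, i.e. |z| > 1 for every root.
This is linear in z: 1 + (-1.137) z = 0  =>  z = -1/(-1.137) = 0.879507,  |z| = 0.879507.
Moduli of all roots: 0.8795.
All moduli strictly greater than 1? No.
Verdict: Not stationary.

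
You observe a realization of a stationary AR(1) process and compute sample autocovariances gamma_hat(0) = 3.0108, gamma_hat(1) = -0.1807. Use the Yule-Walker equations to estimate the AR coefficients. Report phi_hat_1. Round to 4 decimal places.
\hat\phi_{1} = -0.0600

The Yule-Walker equations for an AR(p) process read, in matrix form,
  Gamma_p phi = r_p,   with   (Gamma_p)_{ij} = gamma(|i - j|),
                       (r_p)_i = gamma(i),   i,j = 1..p.
Substitute the sample gammas (Toeplitz matrix and right-hand side of size 1):
  Gamma_p = [[3.0108]]
  r_p     = [-0.1807]
With p = 1 this is the single equation gamma(0) phi_1 = gamma(1):
  phi_hat_1 = gamma(1) / gamma(0) = -0.1807 / 3.0108 = -0.0600.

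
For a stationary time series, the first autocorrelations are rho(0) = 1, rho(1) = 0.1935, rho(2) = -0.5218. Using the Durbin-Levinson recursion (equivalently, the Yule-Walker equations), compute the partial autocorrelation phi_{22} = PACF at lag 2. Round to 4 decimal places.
\phi_{22} = -0.5810

The PACF at lag k is phi_{kk}, the last component of the solution
to the Yule-Walker system G_k phi = r_k where
  (G_k)_{ij} = rho(|i - j|), (r_k)_i = rho(i), i,j = 1..k.
Equivalently, Durbin-Levinson gives phi_{kk} iteratively:
  phi_{11} = rho(1)
  phi_{kk} = [rho(k) - sum_{j=1..k-1} phi_{k-1,j} rho(k-j)]
            / [1 - sum_{j=1..k-1} phi_{k-1,j} rho(j)],
  phi_{k,j} = phi_{k-1,j} - phi_{kk} phi_{k-1,k-j},  j = 1..k-1.
Step k = 1:
  phi_11 = rho(1) = 0.1935.
Step k = 2:
  phi_22 = [rho(2) - phi_11 rho(1)] / [1 - phi_11 rho(1)] = [-0.5218 - (0.1935)(0.1935)] / [1 - (0.1935)(0.1935)]
         = -0.55924225 / 0.96255775 = -0.581.
Therefore phi_{22} = -0.5810.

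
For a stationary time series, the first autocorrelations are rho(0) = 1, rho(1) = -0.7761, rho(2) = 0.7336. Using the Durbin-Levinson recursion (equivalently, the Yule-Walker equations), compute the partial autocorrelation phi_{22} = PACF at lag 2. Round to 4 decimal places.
\phi_{22} = 0.3301

The PACF at lag k is phi_{kk}, the last component of the solution
to the Yule-Walker system G_k phi = r_k where
  (G_k)_{ij} = rho(|i - j|), (r_k)_i = rho(i), i,j = 1..k.
Equivalently, Durbin-Levinson gives phi_{kk} iteratively:
  phi_{11} = rho(1)
  phi_{kk} = [rho(k) - sum_{j=1..k-1} phi_{k-1,j} rho(k-j)]
            / [1 - sum_{j=1..k-1} phi_{k-1,j} rho(j)],
  phi_{k,j} = phi_{k-1,j} - phi_{kk} phi_{k-1,k-j},  j = 1..k-1.
Step k = 1:
  phi_11 = rho(1) = -0.7761.
Step k = 2:
  phi_22 = [rho(2) - phi_11 rho(1)] / [1 - phi_11 rho(1)] = [0.7336 - (-0.7761)(-0.7761)] / [1 - (-0.7761)(-0.7761)]
         = 0.13126879 / 0.39766879 = 0.3301.
Therefore phi_{22} = 0.3301.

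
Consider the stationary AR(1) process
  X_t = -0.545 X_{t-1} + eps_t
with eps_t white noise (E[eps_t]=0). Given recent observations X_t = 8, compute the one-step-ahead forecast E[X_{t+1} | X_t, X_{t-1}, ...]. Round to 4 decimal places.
E[X_{t+1} \mid \mathcal F_t] = -4.3600

For an AR(p) model X_t = c + sum_i phi_i X_{t-i} + eps_t, the
one-step-ahead conditional mean is
  E[X_{t+1} | X_t, ...] = c + sum_i phi_i X_{t+1-i}.
Substitute known values:
  E[X_{t+1} | ...] = (-0.545) * (8)
                   = -4.3600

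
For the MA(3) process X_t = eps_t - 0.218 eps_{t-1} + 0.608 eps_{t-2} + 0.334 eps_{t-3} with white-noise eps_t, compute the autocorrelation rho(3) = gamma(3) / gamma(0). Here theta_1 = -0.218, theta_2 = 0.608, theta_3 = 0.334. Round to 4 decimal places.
\rho(3) = 0.2185

For an MA(q) process with theta_0 = 1, the autocovariance is
  gamma(k) = sigma^2 * sum_{i=0..q-k} theta_i * theta_{i+k},
and rho(k) = gamma(k) / gamma(0). Sigma^2 cancels.
  numerator   = (1)*(0.334) = 0.334.
  denominator = (1)^2 + (-0.218)^2 + (0.608)^2 + (0.334)^2 = 1.528744.
  rho(3) = 0.334 / 1.528744 = 0.2185.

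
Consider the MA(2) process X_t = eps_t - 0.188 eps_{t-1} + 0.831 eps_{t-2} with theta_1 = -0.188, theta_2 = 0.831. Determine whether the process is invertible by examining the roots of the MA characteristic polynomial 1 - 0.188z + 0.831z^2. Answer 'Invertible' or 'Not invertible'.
\text{Invertible}

The MA(q) characteristic polynomial is P(z) = 1 - 0.188z + 0.831z^2.
Invertibility requires all roots to lie outside the unit circle, i.e. |z| > 1 for every root.
Set 1 + (-0.188) z + (0.831) z^2 = 0, i.e. a z^2 + b z + c = 0 with a = 0.831, b = -0.188, c = 1.
Discriminant D = b^2 - 4ac = (-0.188)^2 - 4*(0.831)*1 = 0.035344 - (3.324) = -3.288656.
D < 0, so the roots are the complex-conjugate pair z = (-b +/- i sqrt(-D)) / (2a) = 0.1131 +/- 1.0911i.
For a conjugate pair |z|^2 = z * conj(z) = (product of roots) = c/a = 1/(0.831) = 1.203369, so |z| = sqrt(1.203369) = 1.097 for both roots.
Moduli of all roots: 1.0970, 1.0970.
All moduli strictly greater than 1? Yes.
Verdict: Invertible.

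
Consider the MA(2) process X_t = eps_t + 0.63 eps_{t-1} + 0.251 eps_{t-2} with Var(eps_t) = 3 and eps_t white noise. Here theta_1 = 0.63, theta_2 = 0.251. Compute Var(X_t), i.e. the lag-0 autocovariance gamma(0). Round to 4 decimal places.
\gamma(0) = 4.3797

For an MA(q) process X_t = eps_t + sum_i theta_i eps_{t-i} with
Var(eps_t) = sigma^2, the variance is
  gamma(0) = sigma^2 * (1 + sum_i theta_i^2).
  sum_i theta_i^2 = (0.63)^2 + (0.251)^2 = 0.3969 + 0.063001 = 0.459901.
  gamma(0) = 3 * (1 + 0.459901) = 3 * 1.459901 = 4.379703, which rounds to 4.3797.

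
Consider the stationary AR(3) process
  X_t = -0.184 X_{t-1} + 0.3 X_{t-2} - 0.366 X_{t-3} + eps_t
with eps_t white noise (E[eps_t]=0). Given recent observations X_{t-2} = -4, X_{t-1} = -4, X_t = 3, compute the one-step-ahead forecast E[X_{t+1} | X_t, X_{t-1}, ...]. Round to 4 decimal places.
E[X_{t+1} \mid \mathcal F_t] = -0.2880

For an AR(p) model X_t = c + sum_i phi_i X_{t-i} + eps_t, the
one-step-ahead conditional mean is
  E[X_{t+1} | X_t, ...] = c + sum_i phi_i X_{t+1-i}.
Substitute known values:
  E[X_{t+1} | ...] = (-0.184) * (3) + (0.3) * (-4) + (-0.366) * (-4)
                   = -0.2880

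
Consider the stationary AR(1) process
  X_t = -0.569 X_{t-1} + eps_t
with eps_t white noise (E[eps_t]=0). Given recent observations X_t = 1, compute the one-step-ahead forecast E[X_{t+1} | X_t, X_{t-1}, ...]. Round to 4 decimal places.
E[X_{t+1} \mid \mathcal F_t] = -0.5690

For an AR(p) model X_t = c + sum_i phi_i X_{t-i} + eps_t, the
one-step-ahead conditional mean is
  E[X_{t+1} | X_t, ...] = c + sum_i phi_i X_{t+1-i}.
Substitute known values:
  E[X_{t+1} | ...] = (-0.569) * (1)
                   = -0.5690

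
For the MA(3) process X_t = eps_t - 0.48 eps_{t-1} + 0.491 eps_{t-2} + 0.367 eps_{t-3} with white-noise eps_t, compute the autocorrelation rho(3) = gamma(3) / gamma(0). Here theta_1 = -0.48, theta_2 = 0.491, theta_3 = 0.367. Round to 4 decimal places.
\rho(3) = 0.2285

For an MA(q) process with theta_0 = 1, the autocovariance is
  gamma(k) = sigma^2 * sum_{i=0..q-k} theta_i * theta_{i+k},
and rho(k) = gamma(k) / gamma(0). Sigma^2 cancels.
  numerator   = (1)*(0.367) = 0.367.
  denominator = (1)^2 + (-0.48)^2 + (0.491)^2 + (0.367)^2 = 1.60617.
  rho(3) = 0.367 / 1.60617 = 0.2285.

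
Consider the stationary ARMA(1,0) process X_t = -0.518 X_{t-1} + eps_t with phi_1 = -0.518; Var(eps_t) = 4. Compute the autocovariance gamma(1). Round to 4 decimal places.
\gamma(1) = -2.8319

Multiply the model equation by X_{t-k} and take expectations. With theta_0 = psi_0 = 1 and psi_j the MA(infinity) weights, this gives
  gamma(k) - sum_i phi_i gamma(k-i) = c_k,
  c_k = sigma^2 * sum_{j=k..q} theta_j psi_{j-k}   (c_k = 0 for k > q),
using gamma(-m) = gamma(m).
Pure AR (q = 0): c_0 = sigma^2 = 4, c_k = 0 for k >= 1.
Equations for k = 0 and k = 1 (AR order 1):
  gamma(0) = phi_1 gamma(1) + c_0
  gamma(1) = phi_1 gamma(0) + c_1
Substituting the second into the first: gamma(0) (1 - phi_1^2) = c_0 + phi_1 c_1, so
  gamma(0) = c_0 / (1 - phi_1^2) = 4 / (1 - (-0.518)^2) = 4 / 0.731676 = 5.466901.
  gamma(1) = phi_1 gamma(0) = (-0.518)(5.466901) = -2.831855.
Therefore gamma(1) = -2.8319 (to 4 decimal places).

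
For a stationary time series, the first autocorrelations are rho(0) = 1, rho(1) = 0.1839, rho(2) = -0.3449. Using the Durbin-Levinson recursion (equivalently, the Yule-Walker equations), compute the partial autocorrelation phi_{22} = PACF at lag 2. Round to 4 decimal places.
\phi_{22} = -0.3920

The PACF at lag k is phi_{kk}, the last component of the solution
to the Yule-Walker system G_k phi = r_k where
  (G_k)_{ij} = rho(|i - j|), (r_k)_i = rho(i), i,j = 1..k.
Equivalently, Durbin-Levinson gives phi_{kk} iteratively:
  phi_{11} = rho(1)
  phi_{kk} = [rho(k) - sum_{j=1..k-1} phi_{k-1,j} rho(k-j)]
            / [1 - sum_{j=1..k-1} phi_{k-1,j} rho(j)],
  phi_{k,j} = phi_{k-1,j} - phi_{kk} phi_{k-1,k-j},  j = 1..k-1.
Step k = 1:
  phi_11 = rho(1) = 0.1839.
Step k = 2:
  phi_22 = [rho(2) - phi_11 rho(1)] / [1 - phi_11 rho(1)] = [-0.3449 - (0.1839)(0.1839)] / [1 - (0.1839)(0.1839)]
         = -0.37871921 / 0.96618079 = -0.392.
Therefore phi_{22} = -0.3920.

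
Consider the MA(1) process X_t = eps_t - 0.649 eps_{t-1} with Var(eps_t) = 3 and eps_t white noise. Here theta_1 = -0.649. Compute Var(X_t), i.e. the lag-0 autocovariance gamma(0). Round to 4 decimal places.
\gamma(0) = 4.2636

For an MA(q) process X_t = eps_t + sum_i theta_i eps_{t-i} with
Var(eps_t) = sigma^2, the variance is
  gamma(0) = sigma^2 * (1 + sum_i theta_i^2).
  sum_i theta_i^2 = (-0.649)^2 = 0.421201.
  gamma(0) = 3 * (1 + 0.421201) = 3 * 1.421201 = 4.263603, which rounds to 4.2636.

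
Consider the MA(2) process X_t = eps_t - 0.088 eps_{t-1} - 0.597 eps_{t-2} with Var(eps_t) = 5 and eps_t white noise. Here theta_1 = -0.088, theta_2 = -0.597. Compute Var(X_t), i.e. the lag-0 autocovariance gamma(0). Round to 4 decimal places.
\gamma(0) = 6.8208

For an MA(q) process X_t = eps_t + sum_i theta_i eps_{t-i} with
Var(eps_t) = sigma^2, the variance is
  gamma(0) = sigma^2 * (1 + sum_i theta_i^2).
  sum_i theta_i^2 = (-0.088)^2 + (-0.597)^2 = 0.007744 + 0.356409 = 0.364153.
  gamma(0) = 5 * (1 + 0.364153) = 5 * 1.364153 = 6.820765, which rounds to 6.8208.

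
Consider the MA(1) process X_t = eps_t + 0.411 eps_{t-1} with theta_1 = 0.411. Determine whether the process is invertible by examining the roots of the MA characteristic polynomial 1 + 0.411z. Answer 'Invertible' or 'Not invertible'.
\text{Invertible}

The MA(q) characteristic polynomial is P(z) = 1 + 0.411z.
Invertibility requires all roots to lie outside the unit circle, i.e. |z| > 1 for every root.
This is linear in z: 1 + (0.411) z = 0  =>  z = -1/(0.411) = -2.43309,  |z| = 2.43309.
Moduli of all roots: 2.4331.
All moduli strictly greater than 1? Yes.
Verdict: Invertible.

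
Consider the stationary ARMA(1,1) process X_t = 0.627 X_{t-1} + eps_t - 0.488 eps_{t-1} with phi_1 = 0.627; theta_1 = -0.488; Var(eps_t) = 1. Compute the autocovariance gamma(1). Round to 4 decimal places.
\gamma(1) = 0.1590

Multiply the model equation by X_{t-k} and take expectations. With theta_0 = psi_0 = 1 and psi_j the MA(infinity) weights, this gives
  gamma(k) - sum_i phi_i gamma(k-i) = c_k,
  c_k = sigma^2 * sum_{j=k..q} theta_j psi_{j-k}   (c_k = 0 for k > q),
using gamma(-m) = gamma(m).
psi-weights needed (psi_j = theta_j + sum_i phi_i psi_{j-i}):
  psi_1 = theta_1 + phi_1 = -0.488 + (0.627) = 0.139
Right-hand sides:
  c_0 = sigma^2 (1 + theta_1 psi_1) = 1 * (1 + (-0.488)(0.139)) = 1 * 0.932168 = 0.932168
  c_1 = sigma^2 theta_1 = 1 * (-0.488) = -0.488
  c_2 = 0
Equations for k = 0 and k = 1 (AR order 1):
  gamma(0) = phi_1 gamma(1) + c_0
  gamma(1) = phi_1 gamma(0) + c_1
Substituting the second into the first: gamma(0) (1 - phi_1^2) = c_0 + phi_1 c_1, so
  gamma(0) = (c_0 + phi_1 c_1) / (1 - phi_1^2) = (0.932168 + (0.627)(-0.488)) / (1 - (0.627)^2) = 0.626192 / 0.606871 = 1.031837.
  gamma(1) = phi_1 gamma(0) + c_1 = (0.627)(1.031837) + (-0.488) = 0.158962.
Therefore gamma(1) = 0.1590 (to 4 decimal places).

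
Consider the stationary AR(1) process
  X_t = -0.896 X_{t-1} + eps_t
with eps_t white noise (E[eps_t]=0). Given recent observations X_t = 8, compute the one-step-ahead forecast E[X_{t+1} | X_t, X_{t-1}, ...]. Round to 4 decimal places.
E[X_{t+1} \mid \mathcal F_t] = -7.1680

For an AR(p) model X_t = c + sum_i phi_i X_{t-i} + eps_t, the
one-step-ahead conditional mean is
  E[X_{t+1} | X_t, ...] = c + sum_i phi_i X_{t+1-i}.
Substitute known values:
  E[X_{t+1} | ...] = (-0.896) * (8)
                   = -7.1680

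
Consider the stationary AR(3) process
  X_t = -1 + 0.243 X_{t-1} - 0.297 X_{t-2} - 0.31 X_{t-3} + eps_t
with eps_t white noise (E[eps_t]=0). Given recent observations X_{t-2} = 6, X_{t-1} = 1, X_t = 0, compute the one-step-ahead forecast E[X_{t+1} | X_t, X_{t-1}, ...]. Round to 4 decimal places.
E[X_{t+1} \mid \mathcal F_t] = -3.1570

For an AR(p) model X_t = c + sum_i phi_i X_{t-i} + eps_t, the
one-step-ahead conditional mean is
  E[X_{t+1} | X_t, ...] = c + sum_i phi_i X_{t+1-i}.
Substitute known values:
  E[X_{t+1} | ...] = -1 + (0.243) * (0) + (-0.297) * (1) + (-0.31) * (6)
                   = -3.1570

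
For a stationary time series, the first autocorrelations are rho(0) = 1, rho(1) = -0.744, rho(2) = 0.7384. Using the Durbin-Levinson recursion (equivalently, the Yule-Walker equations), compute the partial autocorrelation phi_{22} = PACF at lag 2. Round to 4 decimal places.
\phi_{22} = 0.4141

The PACF at lag k is phi_{kk}, the last component of the solution
to the Yule-Walker system G_k phi = r_k where
  (G_k)_{ij} = rho(|i - j|), (r_k)_i = rho(i), i,j = 1..k.
Equivalently, Durbin-Levinson gives phi_{kk} iteratively:
  phi_{11} = rho(1)
  phi_{kk} = [rho(k) - sum_{j=1..k-1} phi_{k-1,j} rho(k-j)]
            / [1 - sum_{j=1..k-1} phi_{k-1,j} rho(j)],
  phi_{k,j} = phi_{k-1,j} - phi_{kk} phi_{k-1,k-j},  j = 1..k-1.
Step k = 1:
  phi_11 = rho(1) = -0.744.
Step k = 2:
  phi_22 = [rho(2) - phi_11 rho(1)] / [1 - phi_11 rho(1)] = [0.7384 - (-0.744)(-0.744)] / [1 - (-0.744)(-0.744)]
         = 0.184864 / 0.446464 = 0.4141.
Therefore phi_{22} = 0.4141.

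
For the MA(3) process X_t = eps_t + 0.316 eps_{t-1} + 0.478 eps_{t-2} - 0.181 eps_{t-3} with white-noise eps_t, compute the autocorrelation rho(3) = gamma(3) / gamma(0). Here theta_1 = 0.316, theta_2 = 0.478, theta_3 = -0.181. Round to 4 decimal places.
\rho(3) = -0.1330

For an MA(q) process with theta_0 = 1, the autocovariance is
  gamma(k) = sigma^2 * sum_{i=0..q-k} theta_i * theta_{i+k},
and rho(k) = gamma(k) / gamma(0). Sigma^2 cancels.
  numerator   = (1)*(-0.181) = -0.181.
  denominator = (1)^2 + (0.316)^2 + (0.478)^2 + (-0.181)^2 = 1.361101.
  rho(3) = -0.181 / 1.361101 = -0.1330.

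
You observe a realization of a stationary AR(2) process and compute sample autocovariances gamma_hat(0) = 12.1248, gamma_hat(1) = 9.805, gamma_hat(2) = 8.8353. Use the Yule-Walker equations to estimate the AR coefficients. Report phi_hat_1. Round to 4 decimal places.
\hat\phi_{1} = 0.6340

The Yule-Walker equations for an AR(p) process read, in matrix form,
  Gamma_p phi = r_p,   with   (Gamma_p)_{ij} = gamma(|i - j|),
                       (r_p)_i = gamma(i),   i,j = 1..p.
Substitute the sample gammas (Toeplitz matrix and right-hand side of size 2):
  Gamma_p = [[12.1248, 9.805], [9.805, 12.1248]]
  r_p     = [9.805, 8.8353]
Written out:
  12.1248 phi_1 + 9.805 phi_2 = 9.805
  9.805 phi_1 + 12.1248 phi_2 = 8.8353
Solve by Cramer's rule:
  det = gamma(0)^2 - gamma(1)^2 = (12.1248)^2 - (9.805)^2 = 147.01077504 - 96.138025 = 50.87275004
  phi_hat_1 = [gamma(1) gamma(0) - gamma(1) gamma(2)] / det = [(9.805)(12.1248) - (9.805)(8.8353)] / 50.87275004 = 32.2535475 / 50.87275004 = 0.634
  phi_hat_2 = [gamma(0) gamma(2) - gamma(1)^2] / det = [(12.1248)(8.8353) - (9.805)^2] / 50.87275004 = 10.98822044 / 50.87275004 = 0.216
So phi_hat = [0.6340, 0.2160].
Therefore phi_hat_1 = 0.6340.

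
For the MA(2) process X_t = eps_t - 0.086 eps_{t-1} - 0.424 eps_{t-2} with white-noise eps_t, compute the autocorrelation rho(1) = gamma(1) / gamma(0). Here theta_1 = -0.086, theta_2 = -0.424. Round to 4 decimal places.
\rho(1) = -0.0417

For an MA(q) process with theta_0 = 1, the autocovariance is
  gamma(k) = sigma^2 * sum_{i=0..q-k} theta_i * theta_{i+k},
and rho(k) = gamma(k) / gamma(0). Sigma^2 cancels.
  numerator   = (1)*(-0.086) + (-0.086)*(-0.424) = -0.049536.
  denominator = (1)^2 + (-0.086)^2 + (-0.424)^2 = 1.187172.
  rho(1) = -0.049536 / 1.187172 = -0.0417.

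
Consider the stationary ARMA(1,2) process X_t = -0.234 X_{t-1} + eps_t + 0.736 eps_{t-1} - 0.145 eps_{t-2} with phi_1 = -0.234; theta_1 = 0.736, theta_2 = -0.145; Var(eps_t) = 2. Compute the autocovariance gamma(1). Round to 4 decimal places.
\gamma(1) = 0.7064

Multiply the model equation by X_{t-k} and take expectations. With theta_0 = psi_0 = 1 and psi_j the MA(infinity) weights, this gives
  gamma(k) - sum_i phi_i gamma(k-i) = c_k,
  c_k = sigma^2 * sum_{j=k..q} theta_j psi_{j-k}   (c_k = 0 for k > q),
using gamma(-m) = gamma(m).
psi-weights needed (psi_j = theta_j + sum_i phi_i psi_{j-i}):
  psi_1 = theta_1 + phi_1 = 0.736 + (-0.234) = 0.502
  psi_2 = theta_2 + phi_1 psi_1 = -0.145 + (-0.234)(0.502) = -0.262468
Right-hand sides:
  c_0 = sigma^2 (1 + theta_1 psi_1 + theta_2 psi_2) = 2 * (1 + (0.736)(0.502) + (-0.145)(-0.262468)) = 2 * 1.40753 = 2.81506
  c_1 = sigma^2 (theta_1 + theta_2 psi_1) = 2 * (0.736 + (-0.145)(0.502)) = 1.32642
  c_2 = sigma^2 theta_2 = 2 * (-0.145) = -0.29
Equations for k = 0 and k = 1 (AR order 1):
  gamma(0) = phi_1 gamma(1) + c_0
  gamma(1) = phi_1 gamma(0) + c_1
Substituting the second into the first: gamma(0) (1 - phi_1^2) = c_0 + phi_1 c_1, so
  gamma(0) = (c_0 + phi_1 c_1) / (1 - phi_1^2) = (2.81506 + (-0.234)(1.32642)) / (1 - (-0.234)^2) = 2.504677 / 0.945244 = 2.649768.
  gamma(1) = phi_1 gamma(0) + c_1 = (-0.234)(2.649768) + (1.32642) = 0.706374.
Therefore gamma(1) = 0.7064 (to 4 decimal places).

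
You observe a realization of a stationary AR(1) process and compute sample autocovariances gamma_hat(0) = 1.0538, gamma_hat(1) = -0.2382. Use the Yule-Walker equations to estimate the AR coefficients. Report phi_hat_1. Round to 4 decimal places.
\hat\phi_{1} = -0.2260

The Yule-Walker equations for an AR(p) process read, in matrix form,
  Gamma_p phi = r_p,   with   (Gamma_p)_{ij} = gamma(|i - j|),
                       (r_p)_i = gamma(i),   i,j = 1..p.
Substitute the sample gammas (Toeplitz matrix and right-hand side of size 1):
  Gamma_p = [[1.0538]]
  r_p     = [-0.2382]
With p = 1 this is the single equation gamma(0) phi_1 = gamma(1):
  phi_hat_1 = gamma(1) / gamma(0) = -0.2382 / 1.0538 = -0.2260.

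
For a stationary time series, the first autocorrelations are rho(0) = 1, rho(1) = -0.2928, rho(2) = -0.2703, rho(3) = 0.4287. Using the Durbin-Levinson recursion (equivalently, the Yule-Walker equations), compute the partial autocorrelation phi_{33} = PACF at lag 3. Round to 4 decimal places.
\phi_{33} = 0.2639

The PACF at lag k is phi_{kk}, the last component of the solution
to the Yule-Walker system G_k phi = r_k where
  (G_k)_{ij} = rho(|i - j|), (r_k)_i = rho(i), i,j = 1..k.
Equivalently, Durbin-Levinson gives phi_{kk} iteratively:
  phi_{11} = rho(1)
  phi_{kk} = [rho(k) - sum_{j=1..k-1} phi_{k-1,j} rho(k-j)]
            / [1 - sum_{j=1..k-1} phi_{k-1,j} rho(j)],
  phi_{k,j} = phi_{k-1,j} - phi_{kk} phi_{k-1,k-j},  j = 1..k-1.
Step k = 1:
  phi_11 = rho(1) = -0.2928.
Step k = 2:
  phi_22 = [rho(2) - phi_11 rho(1)] / [1 - phi_11 rho(1)] = [-0.2703 - (-0.2928)(-0.2928)] / [1 - (-0.2928)(-0.2928)]
         = -0.35603184 / 0.91426816 = -0.389417.
  Update: phi_21 = phi_11 - phi_22 phi_11 = -0.2928 - (-0.389417)(-0.2928) = -0.406821.
Step k = 3:
  phi_33 = [rho(3) - phi_21 rho(2) - phi_22 rho(1)] / [1 - phi_21 rho(1) - phi_22 rho(2)]
    numerator   = 0.4287 - (-0.406821)(-0.2703) - (-0.389417)(-0.2928) = 0.20471479
    denominator = 1 - (-0.406821)(-0.2928) - (-0.389417)(-0.2703) = 0.7756232
  phi_33 = 0.20471479 / 0.7756232 = 0.2639.
Therefore phi_{33} = 0.2639.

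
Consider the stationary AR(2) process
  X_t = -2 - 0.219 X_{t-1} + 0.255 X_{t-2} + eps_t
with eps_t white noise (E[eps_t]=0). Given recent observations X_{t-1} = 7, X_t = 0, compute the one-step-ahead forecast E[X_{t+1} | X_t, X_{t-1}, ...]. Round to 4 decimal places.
E[X_{t+1} \mid \mathcal F_t] = -0.2150

For an AR(p) model X_t = c + sum_i phi_i X_{t-i} + eps_t, the
one-step-ahead conditional mean is
  E[X_{t+1} | X_t, ...] = c + sum_i phi_i X_{t+1-i}.
Substitute known values:
  E[X_{t+1} | ...] = -2 + (-0.219) * (0) + (0.255) * (7)
                   = -0.2150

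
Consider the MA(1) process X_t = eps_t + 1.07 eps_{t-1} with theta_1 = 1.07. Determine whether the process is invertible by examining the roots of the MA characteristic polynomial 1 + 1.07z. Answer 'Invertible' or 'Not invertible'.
\text{Not invertible}

The MA(q) characteristic polynomial is P(z) = 1 + 1.07z.
Invertibility requires all roots to lie outside the unit circle, i.e. |z| > 1 for every root.
This is linear in z: 1 + (1.07) z = 0  =>  z = -1/(1.07) = -0.934579,  |z| = 0.934579.
Moduli of all roots: 0.9346.
All moduli strictly greater than 1? No.
Verdict: Not invertible.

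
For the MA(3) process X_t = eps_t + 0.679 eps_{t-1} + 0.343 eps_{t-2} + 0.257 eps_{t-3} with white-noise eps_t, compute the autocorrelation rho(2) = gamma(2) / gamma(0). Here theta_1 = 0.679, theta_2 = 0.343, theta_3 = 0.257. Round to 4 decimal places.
\rho(2) = 0.3146

For an MA(q) process with theta_0 = 1, the autocovariance is
  gamma(k) = sigma^2 * sum_{i=0..q-k} theta_i * theta_{i+k},
and rho(k) = gamma(k) / gamma(0). Sigma^2 cancels.
  numerator   = (1)*(0.343) + (0.679)*(0.257) = 0.517503.
  denominator = (1)^2 + (0.679)^2 + (0.343)^2 + (0.257)^2 = 1.644739.
  rho(2) = 0.517503 / 1.644739 = 0.3146.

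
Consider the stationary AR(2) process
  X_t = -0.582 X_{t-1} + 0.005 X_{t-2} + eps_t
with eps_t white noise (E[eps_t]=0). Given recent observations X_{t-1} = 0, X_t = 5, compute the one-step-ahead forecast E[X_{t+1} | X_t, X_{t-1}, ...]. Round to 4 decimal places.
E[X_{t+1} \mid \mathcal F_t] = -2.9100

For an AR(p) model X_t = c + sum_i phi_i X_{t-i} + eps_t, the
one-step-ahead conditional mean is
  E[X_{t+1} | X_t, ...] = c + sum_i phi_i X_{t+1-i}.
Substitute known values:
  E[X_{t+1} | ...] = (-0.582) * (5) + (0.005) * (0)
                   = -2.9100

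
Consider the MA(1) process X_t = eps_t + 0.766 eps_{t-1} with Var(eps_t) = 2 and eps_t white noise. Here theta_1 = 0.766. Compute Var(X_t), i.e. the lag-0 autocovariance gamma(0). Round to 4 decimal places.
\gamma(0) = 3.1735

For an MA(q) process X_t = eps_t + sum_i theta_i eps_{t-i} with
Var(eps_t) = sigma^2, the variance is
  gamma(0) = sigma^2 * (1 + sum_i theta_i^2).
  sum_i theta_i^2 = (0.766)^2 = 0.586756.
  gamma(0) = 2 * (1 + 0.586756) = 2 * 1.586756 = 3.173512, which rounds to 3.1735.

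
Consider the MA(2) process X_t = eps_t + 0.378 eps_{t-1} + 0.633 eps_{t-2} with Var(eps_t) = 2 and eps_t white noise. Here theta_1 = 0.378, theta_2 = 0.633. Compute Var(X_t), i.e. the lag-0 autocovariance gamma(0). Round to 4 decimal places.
\gamma(0) = 3.0871

For an MA(q) process X_t = eps_t + sum_i theta_i eps_{t-i} with
Var(eps_t) = sigma^2, the variance is
  gamma(0) = sigma^2 * (1 + sum_i theta_i^2).
  sum_i theta_i^2 = (0.378)^2 + (0.633)^2 = 0.142884 + 0.400689 = 0.543573.
  gamma(0) = 2 * (1 + 0.543573) = 2 * 1.543573 = 3.087146, which rounds to 3.0871.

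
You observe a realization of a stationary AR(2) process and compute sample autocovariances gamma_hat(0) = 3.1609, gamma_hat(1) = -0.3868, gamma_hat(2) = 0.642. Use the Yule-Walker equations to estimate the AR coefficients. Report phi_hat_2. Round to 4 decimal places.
\hat\phi_{2} = 0.1910

The Yule-Walker equations for an AR(p) process read, in matrix form,
  Gamma_p phi = r_p,   with   (Gamma_p)_{ij} = gamma(|i - j|),
                       (r_p)_i = gamma(i),   i,j = 1..p.
Substitute the sample gammas (Toeplitz matrix and right-hand side of size 2):
  Gamma_p = [[3.1609, -0.3868], [-0.3868, 3.1609]]
  r_p     = [-0.3868, 0.642]
Written out:
  3.1609 phi_1 - 0.3868 phi_2 = -0.3868
  -0.3868 phi_1 + 3.1609 phi_2 = 0.642
Solve by Cramer's rule:
  det = gamma(0)^2 - gamma(1)^2 = (3.1609)^2 - (-0.3868)^2 = 9.99128881 - 0.14961424 = 9.84167457
  phi_hat_1 = [gamma(1) gamma(0) - gamma(1) gamma(2)] / det = [(-0.3868)(3.1609) - (-0.3868)(0.642)] / 9.84167457 = -0.97431052 / 9.84167457 = -0.099
  phi_hat_2 = [gamma(0) gamma(2) - gamma(1)^2] / det = [(3.1609)(0.642) - (-0.3868)^2] / 9.84167457 = 1.87968356 / 9.84167457 = 0.191
So phi_hat = [-0.0990, 0.1910].
Therefore phi_hat_2 = 0.1910.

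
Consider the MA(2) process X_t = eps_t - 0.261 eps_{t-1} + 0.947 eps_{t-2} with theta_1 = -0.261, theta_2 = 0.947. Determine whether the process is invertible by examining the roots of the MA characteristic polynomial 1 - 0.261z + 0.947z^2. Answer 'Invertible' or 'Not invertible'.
\text{Invertible}

The MA(q) characteristic polynomial is P(z) = 1 - 0.261z + 0.947z^2.
Invertibility requires all roots to lie outside the unit circle, i.e. |z| > 1 for every root.
Set 1 + (-0.261) z + (0.947) z^2 = 0, i.e. a z^2 + b z + c = 0 with a = 0.947, b = -0.261, c = 1.
Discriminant D = b^2 - 4ac = (-0.261)^2 - 4*(0.947)*1 = 0.068121 - (3.788) = -3.719879.
D < 0, so the roots are the complex-conjugate pair z = (-b +/- i sqrt(-D)) / (2a) = 0.1378 +/- 1.0183i.
For a conjugate pair |z|^2 = z * conj(z) = (product of roots) = c/a = 1/(0.947) = 1.055966, so |z| = sqrt(1.055966) = 1.0276 for both roots.
Moduli of all roots: 1.0276, 1.0276.
All moduli strictly greater than 1? Yes.
Verdict: Invertible.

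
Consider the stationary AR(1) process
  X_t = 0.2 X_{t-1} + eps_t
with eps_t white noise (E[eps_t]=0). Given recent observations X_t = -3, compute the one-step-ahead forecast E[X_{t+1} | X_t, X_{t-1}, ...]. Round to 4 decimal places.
E[X_{t+1} \mid \mathcal F_t] = -0.6000

For an AR(p) model X_t = c + sum_i phi_i X_{t-i} + eps_t, the
one-step-ahead conditional mean is
  E[X_{t+1} | X_t, ...] = c + sum_i phi_i X_{t+1-i}.
Substitute known values:
  E[X_{t+1} | ...] = (0.2) * (-3)
                   = -0.6000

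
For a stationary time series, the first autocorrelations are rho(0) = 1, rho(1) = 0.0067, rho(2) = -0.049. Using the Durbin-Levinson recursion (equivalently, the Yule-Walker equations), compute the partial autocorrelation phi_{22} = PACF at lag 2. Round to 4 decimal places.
\phi_{22} = -0.0490

The PACF at lag k is phi_{kk}, the last component of the solution
to the Yule-Walker system G_k phi = r_k where
  (G_k)_{ij} = rho(|i - j|), (r_k)_i = rho(i), i,j = 1..k.
Equivalently, Durbin-Levinson gives phi_{kk} iteratively:
  phi_{11} = rho(1)
  phi_{kk} = [rho(k) - sum_{j=1..k-1} phi_{k-1,j} rho(k-j)]
            / [1 - sum_{j=1..k-1} phi_{k-1,j} rho(j)],
  phi_{k,j} = phi_{k-1,j} - phi_{kk} phi_{k-1,k-j},  j = 1..k-1.
Step k = 1:
  phi_11 = rho(1) = 0.0067.
Step k = 2:
  phi_22 = [rho(2) - phi_11 rho(1)] / [1 - phi_11 rho(1)] = [-0.049 - (0.0067)(0.0067)] / [1 - (0.0067)(0.0067)]
         = -0.04904489 / 0.99995511 = -0.049.
Therefore phi_{22} = -0.0490.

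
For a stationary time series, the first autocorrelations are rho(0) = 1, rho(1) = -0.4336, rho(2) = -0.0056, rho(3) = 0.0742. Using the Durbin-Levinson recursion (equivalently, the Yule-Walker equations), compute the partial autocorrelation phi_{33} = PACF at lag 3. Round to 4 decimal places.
\phi_{33} = -0.0420

The PACF at lag k is phi_{kk}, the last component of the solution
to the Yule-Walker system G_k phi = r_k where
  (G_k)_{ij} = rho(|i - j|), (r_k)_i = rho(i), i,j = 1..k.
Equivalently, Durbin-Levinson gives phi_{kk} iteratively:
  phi_{11} = rho(1)
  phi_{kk} = [rho(k) - sum_{j=1..k-1} phi_{k-1,j} rho(k-j)]
            / [1 - sum_{j=1..k-1} phi_{k-1,j} rho(j)],
  phi_{k,j} = phi_{k-1,j} - phi_{kk} phi_{k-1,k-j},  j = 1..k-1.
Step k = 1:
  phi_11 = rho(1) = -0.4336.
Step k = 2:
  phi_22 = [rho(2) - phi_11 rho(1)] / [1 - phi_11 rho(1)] = [-0.0056 - (-0.4336)(-0.4336)] / [1 - (-0.4336)(-0.4336)]
         = -0.19360896 / 0.81199104 = -0.238437.
  Update: phi_21 = phi_11 - phi_22 phi_11 = -0.4336 - (-0.238437)(-0.4336) = -0.536986.
Step k = 3:
  phi_33 = [rho(3) - phi_21 rho(2) - phi_22 rho(1)] / [1 - phi_21 rho(1) - phi_22 rho(2)]
    numerator   = 0.0742 - (-0.536986)(-0.0056) - (-0.238437)(-0.4336) = -0.03219354
    denominator = 1 - (-0.536986)(-0.4336) - (-0.238437)(-0.0056) = 0.76582744
  phi_33 = -0.03219354 / 0.76582744 = -0.042.
Therefore phi_{33} = -0.0420.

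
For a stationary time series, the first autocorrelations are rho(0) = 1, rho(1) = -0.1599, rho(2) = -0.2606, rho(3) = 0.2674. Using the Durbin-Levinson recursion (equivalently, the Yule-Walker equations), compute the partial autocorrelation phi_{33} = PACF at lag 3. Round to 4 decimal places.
\phi_{33} = 0.1870

The PACF at lag k is phi_{kk}, the last component of the solution
to the Yule-Walker system G_k phi = r_k where
  (G_k)_{ij} = rho(|i - j|), (r_k)_i = rho(i), i,j = 1..k.
Equivalently, Durbin-Levinson gives phi_{kk} iteratively:
  phi_{11} = rho(1)
  phi_{kk} = [rho(k) - sum_{j=1..k-1} phi_{k-1,j} rho(k-j)]
            / [1 - sum_{j=1..k-1} phi_{k-1,j} rho(j)],
  phi_{k,j} = phi_{k-1,j} - phi_{kk} phi_{k-1,k-j},  j = 1..k-1.
Step k = 1:
  phi_11 = rho(1) = -0.1599.
Step k = 2:
  phi_22 = [rho(2) - phi_11 rho(1)] / [1 - phi_11 rho(1)] = [-0.2606 - (-0.1599)(-0.1599)] / [1 - (-0.1599)(-0.1599)]
         = -0.28616801 / 0.97443199 = -0.293677.
  Update: phi_21 = phi_11 - phi_22 phi_11 = -0.1599 - (-0.293677)(-0.1599) = -0.206859.
Step k = 3:
  phi_33 = [rho(3) - phi_21 rho(2) - phi_22 rho(1)] / [1 - phi_21 rho(1) - phi_22 rho(2)]
    numerator   = 0.2674 - (-0.206859)(-0.2606) - (-0.293677)(-0.1599) = 0.16653366
    denominator = 1 - (-0.206859)(-0.1599) - (-0.293677)(-0.2606) = 0.8903911
  phi_33 = 0.16653366 / 0.8903911 = 0.187.
Therefore phi_{33} = 0.1870.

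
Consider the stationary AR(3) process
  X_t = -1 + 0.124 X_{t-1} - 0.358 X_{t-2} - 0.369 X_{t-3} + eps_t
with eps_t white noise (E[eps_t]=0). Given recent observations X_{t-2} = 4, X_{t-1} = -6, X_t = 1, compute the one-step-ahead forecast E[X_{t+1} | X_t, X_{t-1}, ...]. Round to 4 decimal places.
E[X_{t+1} \mid \mathcal F_t] = -0.2040

For an AR(p) model X_t = c + sum_i phi_i X_{t-i} + eps_t, the
one-step-ahead conditional mean is
  E[X_{t+1} | X_t, ...] = c + sum_i phi_i X_{t+1-i}.
Substitute known values:
  E[X_{t+1} | ...] = -1 + (0.124) * (1) + (-0.358) * (-6) + (-0.369) * (4)
                   = -0.2040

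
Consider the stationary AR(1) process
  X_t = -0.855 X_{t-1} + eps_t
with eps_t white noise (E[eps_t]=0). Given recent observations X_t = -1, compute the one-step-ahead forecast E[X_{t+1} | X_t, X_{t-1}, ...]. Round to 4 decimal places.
E[X_{t+1} \mid \mathcal F_t] = 0.8550

For an AR(p) model X_t = c + sum_i phi_i X_{t-i} + eps_t, the
one-step-ahead conditional mean is
  E[X_{t+1} | X_t, ...] = c + sum_i phi_i X_{t+1-i}.
Substitute known values:
  E[X_{t+1} | ...] = (-0.855) * (-1)
                   = 0.8550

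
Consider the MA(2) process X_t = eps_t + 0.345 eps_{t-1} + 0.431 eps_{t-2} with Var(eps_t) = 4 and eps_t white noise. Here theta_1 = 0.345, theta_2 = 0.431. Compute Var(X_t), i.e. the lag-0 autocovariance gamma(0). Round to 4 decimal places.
\gamma(0) = 5.2191

For an MA(q) process X_t = eps_t + sum_i theta_i eps_{t-i} with
Var(eps_t) = sigma^2, the variance is
  gamma(0) = sigma^2 * (1 + sum_i theta_i^2).
  sum_i theta_i^2 = (0.345)^2 + (0.431)^2 = 0.119025 + 0.185761 = 0.304786.
  gamma(0) = 4 * (1 + 0.304786) = 4 * 1.304786 = 5.219144, which rounds to 5.2191.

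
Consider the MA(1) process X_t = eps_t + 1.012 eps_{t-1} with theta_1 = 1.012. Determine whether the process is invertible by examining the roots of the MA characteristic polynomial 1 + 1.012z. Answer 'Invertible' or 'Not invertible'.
\text{Not invertible}

The MA(q) characteristic polynomial is P(z) = 1 + 1.012z.
Invertibility requires all roots to lie outside the unit circle, i.e. |z| > 1 for every root.
This is linear in z: 1 + (1.012) z = 0  =>  z = -1/(1.012) = -0.988142,  |z| = 0.988142.
Moduli of all roots: 0.9881.
All moduli strictly greater than 1? No.
Verdict: Not invertible.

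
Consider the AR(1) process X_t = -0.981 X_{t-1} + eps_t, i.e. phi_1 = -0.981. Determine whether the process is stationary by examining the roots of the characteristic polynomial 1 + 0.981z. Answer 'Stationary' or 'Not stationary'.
\text{Stationary}

The AR(p) characteristic polynomial is P(z) = 1 + 0.981z.
Stationarity requires all roots to lie outside the unit circle, i.e. |z| > 1 for every root.
This is linear in z: 1 + (0.981) z = 0  =>  z = -1/(0.981) = -1.019368,  |z| = 1.019368.
Moduli of all roots: 1.0194.
All moduli strictly greater than 1? Yes.
Verdict: Stationary.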